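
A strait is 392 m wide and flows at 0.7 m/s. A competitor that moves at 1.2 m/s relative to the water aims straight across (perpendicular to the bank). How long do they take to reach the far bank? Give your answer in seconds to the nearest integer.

327 s

The component of the competitor's velocity perpendicular to the bank is 1.2 m/s.
The flow acts along the bank and has no component across it.
Time = 392 / 1.200 = 326.667 s.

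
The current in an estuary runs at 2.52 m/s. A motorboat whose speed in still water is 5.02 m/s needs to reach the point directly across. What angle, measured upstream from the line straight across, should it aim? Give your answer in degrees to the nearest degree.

30°

To cancel the current, the upstream component of the motorboat's velocity must equal the flow: 5.02 sin θ = 2.52.
sin θ = 2.52 / 5.02 = 0.5020.
θ = arcsin(0.5020) = 30.132°.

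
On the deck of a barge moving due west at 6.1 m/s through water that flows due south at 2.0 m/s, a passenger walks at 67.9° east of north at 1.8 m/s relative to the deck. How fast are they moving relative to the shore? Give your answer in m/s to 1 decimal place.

4.6 m/s

In east/north components (m/s): passenger relative to barge = (1.668, 0.677); barge relative to water = (-6.100, 0.000); water relative to ground = (0.000, -2.000).
Sum = (-4.432, -1.323) m/s.
Speed = |(-4.432, -1.323)| = 4.625 m/s.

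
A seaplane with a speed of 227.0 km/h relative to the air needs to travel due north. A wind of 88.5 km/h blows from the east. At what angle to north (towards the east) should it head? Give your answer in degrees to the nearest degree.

23°

The wind pushes perpendicular to the desired track; the heading must have a component into the wind equal to 88.5 km/h: 227.0 sin θ = 88.5.
sin θ = 0.3899, so θ = 22.946°.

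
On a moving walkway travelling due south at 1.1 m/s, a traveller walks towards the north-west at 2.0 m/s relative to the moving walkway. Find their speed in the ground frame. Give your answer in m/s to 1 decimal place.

Taking east as x and north as y: moving walkway velocity = (0.000, -1.100) m/s; traveller velocity relative to moving walkway = (-1.414, 1.414) m/s.
Velocity relative to ground = (0.000, -1.100) + (-1.414, 1.414) = (-1.414, 0.314) m/s.
Speed = |(-1.414, 0.314)| = 1.449 m/s.

1.4 m/s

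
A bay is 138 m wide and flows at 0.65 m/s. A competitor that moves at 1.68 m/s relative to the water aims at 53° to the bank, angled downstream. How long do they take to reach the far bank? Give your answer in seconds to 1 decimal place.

The component of the competitor's velocity perpendicular to the bank is 1.68 × sin 53° = 1.342 m/s.
Only the cross-stream component determines the crossing time; the current contributes nothing perpendicular to the bank.
Time = 138 / 1.342 = 102.854 s.

102.9 s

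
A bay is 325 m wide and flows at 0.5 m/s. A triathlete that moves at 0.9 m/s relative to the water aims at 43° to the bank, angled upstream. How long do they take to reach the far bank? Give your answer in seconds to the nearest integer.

529 s

The component of the triathlete's velocity perpendicular to the bank is 0.9 × sin 43° = 0.614 m/s.
The flow acts along the bank and has no component across it.
Time = 325 / 0.614 = 529.490 s.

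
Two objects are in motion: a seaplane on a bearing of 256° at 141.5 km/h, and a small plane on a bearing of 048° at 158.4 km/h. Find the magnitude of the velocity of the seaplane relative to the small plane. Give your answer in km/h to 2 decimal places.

Taking east as x and north as y: seaplane velocity = (-137.297, -34.232) km/h; small plane velocity = (117.714, 105.990) km/h.
Velocity of seaplane relative to small plane = (-137.297, -34.232) − (117.714, 105.990) = (-255.011, -140.222) km/h.
Magnitude = |(-255.011, -140.222)| = 291.020 km/h.

291.02 km/h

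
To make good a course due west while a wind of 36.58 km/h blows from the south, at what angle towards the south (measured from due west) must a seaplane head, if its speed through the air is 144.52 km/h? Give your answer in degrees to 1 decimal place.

14.7°

The wind pushes perpendicular to the desired track; the heading must have a component into the wind equal to 36.58 km/h: 144.52 sin θ = 36.58.
sin θ = 0.2531, so θ = 14.662°.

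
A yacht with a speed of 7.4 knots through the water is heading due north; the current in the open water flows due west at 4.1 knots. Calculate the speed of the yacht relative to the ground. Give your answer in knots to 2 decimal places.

8.46 knots

Taking east as x and north as y: velocity relative to the water = (0.000, 7.400) knots; the water relative to ground = (-4.100, 0.000) knots.
Velocity relative to ground = (0.000, 7.400) + (-4.100, 0.000) = (-4.100, 7.400) knots.
Speed = |(-4.100, 7.400)| = 8.460 knots.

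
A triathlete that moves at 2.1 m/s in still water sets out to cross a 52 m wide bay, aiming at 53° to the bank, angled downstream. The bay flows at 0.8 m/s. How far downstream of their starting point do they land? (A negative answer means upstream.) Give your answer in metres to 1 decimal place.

Perpendicular speed = 1.677 m/s; crossing time = 52 / 1.677 = 31.005 s.
Net downstream speed = 2.064 m/s.
Drift = 2.064 × 31.005 = 63.989 m (downstream).

64.0 m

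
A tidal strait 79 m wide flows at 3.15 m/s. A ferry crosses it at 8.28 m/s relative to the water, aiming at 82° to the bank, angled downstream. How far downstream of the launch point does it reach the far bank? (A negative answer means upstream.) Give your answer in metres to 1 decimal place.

41.5 m

Perpendicular speed = 8.199 m/s; crossing time = 79 / 8.199 = 9.635 s.
Net downstream speed = 4.302 m/s.
Drift = 4.302 × 9.635 = 41.452 m (downstream).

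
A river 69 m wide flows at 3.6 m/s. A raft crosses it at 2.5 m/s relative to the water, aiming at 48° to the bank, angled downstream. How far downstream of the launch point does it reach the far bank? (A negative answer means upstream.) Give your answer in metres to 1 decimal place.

195.8 m

Perpendicular speed = 1.858 m/s; crossing time = 69 / 1.858 = 37.139 s.
Net downstream speed = 5.273 m/s.
Drift = 5.273 × 37.139 = 195.830 m (downstream).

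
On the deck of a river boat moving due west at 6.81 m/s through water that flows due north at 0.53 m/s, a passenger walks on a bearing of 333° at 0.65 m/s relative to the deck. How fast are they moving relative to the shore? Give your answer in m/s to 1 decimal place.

7.2 m/s

In east/north components (m/s): passenger relative to river boat = (-0.295, 0.579); river boat relative to water = (-6.810, 0.000); water relative to ground = (0.000, 0.530).
Sum = (-7.105, 1.109) m/s.
Speed = |(-7.105, 1.109)| = 7.191 m/s.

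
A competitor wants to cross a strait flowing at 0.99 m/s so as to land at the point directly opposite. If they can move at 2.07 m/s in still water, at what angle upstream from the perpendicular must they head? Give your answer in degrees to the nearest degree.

To cancel the current, the upstream component of the competitor's velocity must equal the flow: 2.07 sin θ = 0.99.
sin θ = 0.99 / 2.07 = 0.4783.
θ = arcsin(0.4783) = 28.572°.

29°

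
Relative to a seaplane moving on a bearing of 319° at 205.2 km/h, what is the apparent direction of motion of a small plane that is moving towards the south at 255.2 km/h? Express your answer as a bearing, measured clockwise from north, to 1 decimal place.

Taking east as x and north as y: small plane velocity = (0.000, -255.200) km/h; seaplane velocity = (-134.623, 154.866) km/h.
Velocity of small plane relative to seaplane = (0.000, -255.200) − (-134.623, 154.866) = (134.623, -410.066) km/h.
Bearing = atan2(134.62, -410.07) = 161.83° clockwise from north.

161.8°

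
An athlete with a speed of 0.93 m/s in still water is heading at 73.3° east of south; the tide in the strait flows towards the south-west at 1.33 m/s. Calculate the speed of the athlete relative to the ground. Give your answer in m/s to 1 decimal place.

1.2 m/s

Taking east as x and north as y: velocity relative to the water = (0.891, -0.267) m/s; the water relative to ground = (-0.940, -0.940) m/s.
Velocity relative to ground = (0.891, -0.267) + (-0.940, -0.940) = (-0.050, -1.208) m/s.
Speed = |(-0.050, -1.208)| = 1.209 m/s.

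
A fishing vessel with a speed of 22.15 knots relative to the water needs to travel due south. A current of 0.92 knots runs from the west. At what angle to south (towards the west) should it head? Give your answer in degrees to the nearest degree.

The current pushes perpendicular to the desired track; the heading must have a component into the current equal to 0.92 knots: 22.15 sin θ = 0.92.
sin θ = 0.0415, so θ = 2.380°.

2°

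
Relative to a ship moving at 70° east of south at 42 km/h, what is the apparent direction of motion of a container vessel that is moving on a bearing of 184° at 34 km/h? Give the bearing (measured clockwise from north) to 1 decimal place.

245.0°

Taking east as x and north as y: container vessel velocity = (-2.372, -33.917) km/h; ship velocity = (39.467, -14.365) km/h.
Velocity of container vessel relative to ship = (-2.372, -33.917) − (39.467, -14.365) = (-41.839, -19.552) km/h.
Bearing = atan2(-41.84, -19.55) = 244.95° clockwise from north.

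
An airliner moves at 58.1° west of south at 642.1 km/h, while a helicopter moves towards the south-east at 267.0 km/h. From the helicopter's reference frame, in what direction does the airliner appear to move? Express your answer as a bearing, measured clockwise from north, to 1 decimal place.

Taking east as x and north as y: airliner velocity = (-545.125, -339.310) km/h; helicopter velocity = (188.798, -188.798) km/h.
Velocity of airliner relative to helicopter = (-545.125, -339.310) − (188.798, -188.798) = (-733.922, -150.513) km/h.
Bearing = atan2(-733.92, -150.51) = 258.41° clockwise from north.

258.4°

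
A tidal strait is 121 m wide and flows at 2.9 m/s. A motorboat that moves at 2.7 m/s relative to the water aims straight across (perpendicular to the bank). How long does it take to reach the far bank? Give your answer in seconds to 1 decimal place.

44.8 s

The component of the motorboat's velocity perpendicular to the bank is 2.7 m/s.
The flow acts along the bank and has no component across it.
Time = 121 / 2.700 = 44.815 s.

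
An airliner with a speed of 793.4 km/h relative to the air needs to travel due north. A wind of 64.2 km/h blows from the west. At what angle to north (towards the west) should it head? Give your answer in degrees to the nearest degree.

The wind pushes perpendicular to the desired track; the heading must have a component into the wind equal to 64.2 km/h: 793.4 sin θ = 64.2.
sin θ = 0.0809, so θ = 4.641°.

5°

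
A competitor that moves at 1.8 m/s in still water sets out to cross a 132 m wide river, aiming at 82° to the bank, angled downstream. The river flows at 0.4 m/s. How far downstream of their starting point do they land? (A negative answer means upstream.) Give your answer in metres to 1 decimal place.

48.2 m

Perpendicular speed = 1.782 m/s; crossing time = 132 / 1.782 = 74.054 s.
Net downstream speed = 0.651 m/s.
Drift = 0.651 × 74.054 = 48.173 m (downstream).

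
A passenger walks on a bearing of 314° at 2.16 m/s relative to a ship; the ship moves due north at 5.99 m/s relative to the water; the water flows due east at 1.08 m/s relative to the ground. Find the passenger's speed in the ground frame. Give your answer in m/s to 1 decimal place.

In east/north components (m/s): passenger relative to ship = (-1.554, 1.500); ship relative to water = (0.000, 5.990); water relative to ground = (1.080, 0.000).
Sum = (-0.474, 7.490) m/s.
Speed = |(-0.474, 7.490)| = 7.505 m/s.

7.5 m/s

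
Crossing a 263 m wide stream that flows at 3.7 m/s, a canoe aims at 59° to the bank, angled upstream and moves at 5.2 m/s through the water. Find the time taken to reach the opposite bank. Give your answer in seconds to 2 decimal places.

The component of the canoe's velocity perpendicular to the bank is 5.2 × sin 59° = 4.457 m/s.
The flow acts along the bank and has no component across it.
Time = 263 / 4.457 = 59.005 s.

59.00 s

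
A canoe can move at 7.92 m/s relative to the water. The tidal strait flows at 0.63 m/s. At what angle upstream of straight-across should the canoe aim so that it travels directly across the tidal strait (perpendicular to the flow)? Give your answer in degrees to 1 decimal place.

4.6°

To cancel the current, the upstream component of the canoe's velocity must equal the flow: 7.92 sin θ = 0.63.
sin θ = 0.63 / 7.92 = 0.0795.
θ = arcsin(0.0795) = 4.562°.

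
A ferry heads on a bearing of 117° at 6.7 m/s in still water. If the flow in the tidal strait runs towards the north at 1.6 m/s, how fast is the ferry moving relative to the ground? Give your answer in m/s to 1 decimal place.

6.1 m/s

Taking east as x and north as y: velocity relative to the water = (5.970, -3.042) m/s; the water relative to ground = (0.000, 1.600) m/s.
Velocity relative to ground = (5.970, -3.042) + (0.000, 1.600) = (5.970, -1.442) m/s.
Speed = |(5.970, -1.442)| = 6.141 m/s.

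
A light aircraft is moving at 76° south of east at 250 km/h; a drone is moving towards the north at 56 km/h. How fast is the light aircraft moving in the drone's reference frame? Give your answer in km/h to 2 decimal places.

Taking east as x and north as y: light aircraft velocity = (60.480, -242.574) km/h; drone velocity = (0.000, 56.000) km/h.
Velocity of light aircraft relative to drone = (60.480, -242.574) − (0.000, 56.000) = (60.480, -298.574) km/h.
Magnitude = |(60.480, -298.574)| = 304.638 km/h.

304.64 km/h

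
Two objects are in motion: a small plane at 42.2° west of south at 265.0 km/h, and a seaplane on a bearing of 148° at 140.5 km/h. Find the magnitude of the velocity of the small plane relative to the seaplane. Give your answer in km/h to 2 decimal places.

263.99 km/h

Taking east as x and north as y: small plane velocity = (-178.006, -196.313) km/h; seaplane velocity = (74.454, -119.151) km/h.
Velocity of small plane relative to seaplane = (-178.006, -196.313) − (74.454, -119.151) = (-252.460, -77.162) km/h.
Magnitude = |(-252.460, -77.162)| = 263.988 km/h.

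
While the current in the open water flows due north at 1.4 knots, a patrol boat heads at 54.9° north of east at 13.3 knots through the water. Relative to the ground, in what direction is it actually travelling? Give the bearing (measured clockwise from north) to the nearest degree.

032°

Taking east as x and north as y: velocity relative to the water = (7.648, 10.881) knots; the water relative to ground = (0.000, 1.400) knots.
Velocity relative to ground = (7.648, 10.881) + (0.000, 1.400) = (7.648, 12.281) knots.
Bearing = atan2(7.65, 12.28) = 31.91° clockwise from north.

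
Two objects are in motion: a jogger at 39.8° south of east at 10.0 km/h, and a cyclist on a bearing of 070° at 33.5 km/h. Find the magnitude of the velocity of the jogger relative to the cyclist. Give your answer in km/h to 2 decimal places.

29.75 km/h

Taking east as x and north as y: jogger velocity = (7.683, -6.401) km/h; cyclist velocity = (31.480, 11.458) km/h.
Velocity of jogger relative to cyclist = (7.683, -6.401) − (31.480, 11.458) = (-23.797, -17.859) km/h.
Magnitude = |(-23.797, -17.859)| = 29.753 km/h.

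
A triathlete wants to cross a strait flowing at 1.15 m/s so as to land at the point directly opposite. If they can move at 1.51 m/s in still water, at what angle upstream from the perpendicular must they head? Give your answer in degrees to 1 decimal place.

49.6°

To cancel the current, the upstream component of the triathlete's velocity must equal the flow: 1.51 sin θ = 1.15.
sin θ = 1.15 / 1.51 = 0.7616.
θ = arcsin(0.7616) = 49.605°.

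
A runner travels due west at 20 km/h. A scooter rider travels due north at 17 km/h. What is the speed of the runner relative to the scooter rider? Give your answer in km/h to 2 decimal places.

Taking east as x and north as y: runner velocity = (-20.000, 0.000) km/h; scooter rider velocity = (0.000, 17.000) km/h.
Velocity of runner relative to scooter rider = (-20.000, 0.000) − (0.000, 17.000) = (-20.000, -17.000) km/h.
Magnitude = |(-20.000, -17.000)| = 26.249 km/h.

26.25 km/h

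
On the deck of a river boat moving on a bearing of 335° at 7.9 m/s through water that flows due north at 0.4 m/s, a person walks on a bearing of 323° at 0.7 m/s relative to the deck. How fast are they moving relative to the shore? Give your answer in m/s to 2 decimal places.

In east/north components (m/s): person relative to river boat = (-0.421, 0.559); river boat relative to water = (-3.339, 7.160); water relative to ground = (0.000, 0.400).
Sum = (-3.760, 8.119) m/s.
Speed = |(-3.760, 8.119)| = 8.947 m/s.

8.95 m/s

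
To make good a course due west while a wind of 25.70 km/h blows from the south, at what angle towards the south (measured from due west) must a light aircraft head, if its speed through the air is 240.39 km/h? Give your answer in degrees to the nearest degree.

The wind pushes perpendicular to the desired track; the heading must have a component into the wind equal to 25.70 km/h: 240.39 sin θ = 25.70.
sin θ = 0.1069, so θ = 6.137°.

6°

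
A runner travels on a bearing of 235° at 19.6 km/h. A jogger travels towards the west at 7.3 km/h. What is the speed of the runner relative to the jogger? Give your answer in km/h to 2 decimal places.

Taking east as x and north as y: runner velocity = (-16.055, -11.242) km/h; jogger velocity = (-7.300, 0.000) km/h.
Velocity of runner relative to jogger = (-16.055, -11.242) − (-7.300, 0.000) = (-8.755, -11.242) km/h.
Magnitude = |(-8.755, -11.242)| = 14.249 km/h.

14.25 km/h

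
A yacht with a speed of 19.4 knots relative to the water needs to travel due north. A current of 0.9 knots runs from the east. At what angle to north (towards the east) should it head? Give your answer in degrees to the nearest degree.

The current pushes perpendicular to the desired track; the heading must have a component into the current equal to 0.9 knots: 19.4 sin θ = 0.9.
sin θ = 0.0464, so θ = 2.659°.

3°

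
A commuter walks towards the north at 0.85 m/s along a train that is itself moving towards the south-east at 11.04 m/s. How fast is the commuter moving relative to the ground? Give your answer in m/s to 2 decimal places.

10.46 m/s

Taking east as x and north as y: train velocity = (7.806, -7.806) m/s; commuter velocity relative to train = (0.000, 0.850) m/s.
Velocity relative to ground = (7.806, -7.806) + (0.000, 0.850) = (7.806, -6.956) m/s.
Speed = |(7.806, -6.956)| = 10.456 m/s.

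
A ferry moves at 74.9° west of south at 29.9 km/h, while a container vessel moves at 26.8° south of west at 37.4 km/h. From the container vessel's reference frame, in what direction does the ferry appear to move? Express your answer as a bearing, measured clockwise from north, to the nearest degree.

Taking east as x and north as y: ferry velocity = (-28.868, -7.789) km/h; container vessel velocity = (-33.383, -16.863) km/h.
Velocity of ferry relative to container vessel = (-28.868, -7.789) − (-33.383, -16.863) = (4.515, 9.074) km/h.
Bearing = atan2(4.52, 9.07) = 26.45° clockwise from north.

026°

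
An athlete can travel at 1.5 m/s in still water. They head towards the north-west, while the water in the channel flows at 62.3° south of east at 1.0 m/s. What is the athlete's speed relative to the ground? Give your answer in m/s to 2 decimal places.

0.62 m/s

Taking east as x and north as y: velocity relative to the water = (-1.061, 1.061) m/s; the water relative to ground = (0.465, -0.885) m/s.
Velocity relative to ground = (-1.061, 1.061) + (0.465, -0.885) = (-0.596, 0.175) m/s.
Speed = |(-0.596, 0.175)| = 0.621 m/s.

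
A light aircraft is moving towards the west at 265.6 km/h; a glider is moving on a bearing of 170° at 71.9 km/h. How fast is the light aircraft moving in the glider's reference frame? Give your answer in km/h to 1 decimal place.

287.0 km/h

Taking east as x and north as y: light aircraft velocity = (-265.600, 0.000) km/h; glider velocity = (12.485, -70.808) km/h.
Velocity of light aircraft relative to glider = (-265.600, 0.000) − (12.485, -70.808) = (-278.085, 70.808) km/h.
Magnitude = |(-278.085, 70.808)| = 286.958 km/h.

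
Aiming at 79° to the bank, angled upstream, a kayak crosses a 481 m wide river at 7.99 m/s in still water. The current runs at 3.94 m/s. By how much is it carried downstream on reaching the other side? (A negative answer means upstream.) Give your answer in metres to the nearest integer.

148 m

Perpendicular speed = 7.843 m/s; crossing time = 481 / 7.843 = 61.327 s.
Net downstream speed = 2.415 m/s.
Drift = 2.415 × 61.327 = 148.131 m (downstream).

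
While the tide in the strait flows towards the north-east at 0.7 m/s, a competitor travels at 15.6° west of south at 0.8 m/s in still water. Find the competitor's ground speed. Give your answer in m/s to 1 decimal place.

Taking east as x and north as y: velocity relative to the water = (-0.215, -0.771) m/s; the water relative to ground = (0.495, 0.495) m/s.
Velocity relative to ground = (-0.215, -0.771) + (0.495, 0.495) = (0.280, -0.276) m/s.
Speed = |(0.280, -0.276)| = 0.393 m/s.

0.4 m/s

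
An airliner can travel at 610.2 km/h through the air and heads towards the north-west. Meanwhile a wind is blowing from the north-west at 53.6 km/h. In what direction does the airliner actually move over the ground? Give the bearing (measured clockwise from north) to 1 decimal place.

315.0°

Taking east as x and north as y: velocity relative to the air = (-431.477, 431.477) km/h; the air relative to ground = (37.901, -37.901) km/h.
Velocity relative to ground = (-431.477, 431.477) + (37.901, -37.901) = (-393.576, 393.576) km/h.
Bearing = atan2(-393.58, 393.58) = 315.00° clockwise from north.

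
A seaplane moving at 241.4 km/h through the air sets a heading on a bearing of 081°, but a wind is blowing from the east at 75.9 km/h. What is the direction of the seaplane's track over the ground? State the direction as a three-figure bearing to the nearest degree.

077°

Taking east as x and north as y: velocity relative to the air = (238.428, 37.763) km/h; the air relative to ground = (-75.900, 0.000) km/h.
Velocity relative to ground = (238.428, 37.763) + (-75.900, 0.000) = (162.528, 37.763) km/h.
Bearing = atan2(162.53, 37.76) = 76.92° clockwise from north.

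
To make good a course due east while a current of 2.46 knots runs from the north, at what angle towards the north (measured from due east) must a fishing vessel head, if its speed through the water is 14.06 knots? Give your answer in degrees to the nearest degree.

The current pushes perpendicular to the desired track; the heading must have a component into the current equal to 2.46 knots: 14.06 sin θ = 2.46.
sin θ = 0.1750, so θ = 10.077°.

10°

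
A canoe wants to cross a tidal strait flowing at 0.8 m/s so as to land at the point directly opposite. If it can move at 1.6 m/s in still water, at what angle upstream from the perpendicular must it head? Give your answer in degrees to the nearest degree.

To cancel the current, the upstream component of the canoe's velocity must equal the flow: 1.6 sin θ = 0.8.
sin θ = 0.8 / 1.6 = 0.5000.
θ = arcsin(0.5000) = 30.000°.

30°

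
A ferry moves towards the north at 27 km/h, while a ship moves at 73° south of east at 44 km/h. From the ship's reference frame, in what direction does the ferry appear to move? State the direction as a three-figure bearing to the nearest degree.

Taking east as x and north as y: ferry velocity = (0.000, 27.000) km/h; ship velocity = (12.864, -42.077) km/h.
Velocity of ferry relative to ship = (0.000, 27.000) − (12.864, -42.077) = (-12.864, 69.077) km/h.
Bearing = atan2(-12.86, 69.08) = 349.45° clockwise from north.

349°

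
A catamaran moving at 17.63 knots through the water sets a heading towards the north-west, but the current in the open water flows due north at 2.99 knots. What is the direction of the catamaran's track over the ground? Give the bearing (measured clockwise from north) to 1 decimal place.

Taking east as x and north as y: velocity relative to the water = (-12.466, 12.466) knots; the water relative to ground = (0.000, 2.990) knots.
Velocity relative to ground = (-12.466, 12.466) + (0.000, 2.990) = (-12.466, 15.456) knots.
Bearing = atan2(-12.47, 15.46) = 321.11° clockwise from north.

321.1°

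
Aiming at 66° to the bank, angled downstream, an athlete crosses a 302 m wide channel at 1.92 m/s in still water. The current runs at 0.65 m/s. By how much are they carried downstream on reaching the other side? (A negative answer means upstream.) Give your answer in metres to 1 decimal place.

246.4 m

Perpendicular speed = 1.754 m/s; crossing time = 302 / 1.754 = 172.177 s.
Net downstream speed = 1.431 m/s.
Drift = 1.431 × 172.177 = 246.374 m (downstream).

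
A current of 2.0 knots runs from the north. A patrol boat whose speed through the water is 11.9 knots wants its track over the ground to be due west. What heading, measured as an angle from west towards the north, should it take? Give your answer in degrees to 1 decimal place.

The current pushes perpendicular to the desired track; the heading must have a component into the current equal to 2.0 knots: 11.9 sin θ = 2.0.
sin θ = 0.1681, so θ = 9.675°.

9.7°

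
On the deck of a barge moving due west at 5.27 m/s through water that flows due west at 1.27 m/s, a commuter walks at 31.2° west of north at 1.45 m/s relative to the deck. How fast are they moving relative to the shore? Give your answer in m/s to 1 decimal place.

7.4 m/s

In east/north components (m/s): commuter relative to barge = (-0.751, 1.240); barge relative to water = (-5.270, 0.000); water relative to ground = (-1.270, 0.000).
Sum = (-7.291, 1.240) m/s.
Speed = |(-7.291, 1.240)| = 7.396 m/s.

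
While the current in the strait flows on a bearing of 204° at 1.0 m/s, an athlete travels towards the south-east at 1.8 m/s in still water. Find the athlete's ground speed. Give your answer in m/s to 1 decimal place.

2.4 m/s

Taking east as x and north as y: velocity relative to the water = (1.273, -1.273) m/s; the water relative to ground = (-0.407, -0.914) m/s.
Velocity relative to ground = (1.273, -1.273) + (-0.407, -0.914) = (0.866, -2.186) m/s.
Speed = |(0.866, -2.186)| = 2.352 m/s.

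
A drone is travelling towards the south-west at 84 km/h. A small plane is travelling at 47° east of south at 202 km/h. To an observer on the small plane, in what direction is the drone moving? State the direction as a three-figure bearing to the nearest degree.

291°

Taking east as x and north as y: drone velocity = (-59.397, -59.397) km/h; small plane velocity = (147.733, -137.764) km/h.
Velocity of drone relative to small plane = (-59.397, -59.397) − (147.733, -137.764) = (-207.130, 78.367) km/h.
Bearing = atan2(-207.13, 78.37) = 290.72° clockwise from north.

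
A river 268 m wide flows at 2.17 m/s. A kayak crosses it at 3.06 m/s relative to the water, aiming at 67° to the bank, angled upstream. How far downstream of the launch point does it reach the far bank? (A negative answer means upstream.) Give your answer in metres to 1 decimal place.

Perpendicular speed = 2.817 m/s; crossing time = 268 / 2.817 = 95.145 s.
Net downstream speed = 0.974 m/s.
Drift = 0.974 × 95.145 = 92.706 m (downstream).

92.7 m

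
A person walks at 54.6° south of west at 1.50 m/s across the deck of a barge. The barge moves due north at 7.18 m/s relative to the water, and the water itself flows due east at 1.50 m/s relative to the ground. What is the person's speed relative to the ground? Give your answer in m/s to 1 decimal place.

In east/north components (m/s): person relative to barge = (-0.869, -1.223); barge relative to water = (0.000, 7.180); water relative to ground = (1.500, 0.000).
Sum = (0.631, 5.957) m/s.
Speed = |(0.631, 5.957)| = 5.991 m/s.

6.0 m/s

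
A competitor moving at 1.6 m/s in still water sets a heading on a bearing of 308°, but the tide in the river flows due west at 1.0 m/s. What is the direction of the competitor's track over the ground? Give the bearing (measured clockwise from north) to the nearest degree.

294°

Taking east as x and north as y: velocity relative to the water = (-1.261, 0.985) m/s; the water relative to ground = (-1.000, 0.000) m/s.
Velocity relative to ground = (-1.261, 0.985) + (-1.000, 0.000) = (-2.261, 0.985) m/s.
Bearing = atan2(-2.26, 0.99) = 293.54° clockwise from north.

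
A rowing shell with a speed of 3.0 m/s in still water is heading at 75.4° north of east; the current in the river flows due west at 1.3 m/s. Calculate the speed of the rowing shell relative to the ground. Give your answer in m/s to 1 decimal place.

Taking east as x and north as y: velocity relative to the water = (0.756, 2.903) m/s; the water relative to ground = (-1.300, 0.000) m/s.
Velocity relative to ground = (0.756, 2.903) + (-1.300, 0.000) = (-0.544, 2.903) m/s.
Speed = |(-0.544, 2.903)| = 2.954 m/s.

3.0 m/s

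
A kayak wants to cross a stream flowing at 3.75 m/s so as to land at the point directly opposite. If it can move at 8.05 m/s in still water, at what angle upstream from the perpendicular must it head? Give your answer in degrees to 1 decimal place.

To cancel the current, the upstream component of the kayak's velocity must equal the flow: 8.05 sin θ = 3.75.
sin θ = 3.75 / 8.05 = 0.4658.
θ = arcsin(0.4658) = 27.765°.

27.8°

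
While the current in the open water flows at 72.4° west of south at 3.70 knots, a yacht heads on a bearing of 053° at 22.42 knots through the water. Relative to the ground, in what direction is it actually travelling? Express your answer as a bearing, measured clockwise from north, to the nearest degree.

Taking east as x and north as y: velocity relative to the water = (17.905, 13.493) knots; the water relative to ground = (-3.527, -1.119) knots.
Velocity relative to ground = (17.905, 13.493) + (-3.527, -1.119) = (14.379, 12.374) knots.
Bearing = atan2(14.38, 12.37) = 49.29° clockwise from north.

049°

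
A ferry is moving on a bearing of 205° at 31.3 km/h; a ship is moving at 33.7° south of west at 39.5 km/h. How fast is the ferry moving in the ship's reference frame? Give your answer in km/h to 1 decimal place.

Taking east as x and north as y: ferry velocity = (-13.228, -28.367) km/h; ship velocity = (-32.862, -21.916) km/h.
Velocity of ferry relative to ship = (-13.228, -28.367) − (-32.862, -21.916) = (19.634, -6.451) km/h.
Magnitude = |(19.634, -6.451)| = 20.667 km/h.

20.7 km/h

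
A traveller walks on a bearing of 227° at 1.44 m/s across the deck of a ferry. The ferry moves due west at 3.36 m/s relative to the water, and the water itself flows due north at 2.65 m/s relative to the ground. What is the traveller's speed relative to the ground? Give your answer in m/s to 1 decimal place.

4.7 m/s

In east/north components (m/s): traveller relative to ferry = (-1.053, -0.982); ferry relative to water = (-3.360, 0.000); water relative to ground = (0.000, 2.650).
Sum = (-4.413, 1.668) m/s.
Speed = |(-4.413, 1.668)| = 4.718 m/s.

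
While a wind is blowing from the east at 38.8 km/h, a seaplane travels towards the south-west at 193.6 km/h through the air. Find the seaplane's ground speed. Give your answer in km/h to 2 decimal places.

Taking east as x and north as y: velocity relative to the air = (-136.896, -136.896) km/h; the air relative to ground = (-38.800, 0.000) km/h.
Velocity relative to ground = (-136.896, -136.896) + (-38.800, 0.000) = (-175.696, -136.896) km/h.
Speed = |(-175.696, -136.896)| = 222.732 km/h.

222.73 km/h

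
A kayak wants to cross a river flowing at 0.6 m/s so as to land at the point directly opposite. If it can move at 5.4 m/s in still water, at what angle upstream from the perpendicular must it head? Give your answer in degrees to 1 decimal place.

To cancel the current, the upstream component of the kayak's velocity must equal the flow: 5.4 sin θ = 0.6.
sin θ = 0.6 / 5.4 = 0.1111.
θ = arcsin(0.1111) = 6.379°.

6.4°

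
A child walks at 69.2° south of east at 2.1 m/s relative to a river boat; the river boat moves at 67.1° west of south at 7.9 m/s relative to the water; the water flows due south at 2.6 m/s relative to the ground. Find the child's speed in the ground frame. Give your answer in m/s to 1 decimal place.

In east/north components (m/s): child relative to river boat = (0.746, -1.963); river boat relative to water = (-7.277, -3.074); water relative to ground = (0.000, -2.600).
Sum = (-6.532, -7.637) m/s.
Speed = |(-6.532, -7.637)| = 10.049 m/s.

10.0 m/s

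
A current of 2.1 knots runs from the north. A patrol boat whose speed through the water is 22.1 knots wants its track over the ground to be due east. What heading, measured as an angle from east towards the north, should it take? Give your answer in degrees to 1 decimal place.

The current pushes perpendicular to the desired track; the heading must have a component into the current equal to 2.1 knots: 22.1 sin θ = 2.1.
sin θ = 0.0950, so θ = 5.453°.

5.5°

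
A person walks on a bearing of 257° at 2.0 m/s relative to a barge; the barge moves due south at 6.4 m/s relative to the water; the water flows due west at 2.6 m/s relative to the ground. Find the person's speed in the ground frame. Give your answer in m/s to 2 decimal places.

8.22 m/s

In east/north components (m/s): person relative to barge = (-1.949, -0.450); barge relative to water = (0.000, -6.400); water relative to ground = (-2.600, 0.000).
Sum = (-4.549, -6.850) m/s.
Speed = |(-4.549, -6.850)| = 8.223 m/s.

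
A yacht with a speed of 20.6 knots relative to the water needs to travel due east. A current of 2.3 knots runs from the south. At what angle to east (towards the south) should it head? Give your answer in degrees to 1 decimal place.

The current pushes perpendicular to the desired track; the heading must have a component into the current equal to 2.3 knots: 20.6 sin θ = 2.3.
sin θ = 0.1117, so θ = 6.410°.

6.4°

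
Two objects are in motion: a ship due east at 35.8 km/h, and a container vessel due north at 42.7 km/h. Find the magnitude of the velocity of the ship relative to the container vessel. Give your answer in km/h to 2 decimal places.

55.72 km/h

Taking east as x and north as y: ship velocity = (35.800, 0.000) km/h; container vessel velocity = (0.000, 42.700) km/h.
Velocity of ship relative to container vessel = (35.800, 0.000) − (0.000, 42.700) = (35.800, -42.700) km/h.
Magnitude = |(35.800, -42.700)| = 55.722 km/h.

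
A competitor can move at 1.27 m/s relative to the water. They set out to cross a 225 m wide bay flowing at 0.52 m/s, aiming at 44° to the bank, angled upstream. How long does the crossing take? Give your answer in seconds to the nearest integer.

The component of the competitor's velocity perpendicular to the bank is 1.27 × sin 44° = 0.882 m/s.
Only the cross-stream component determines the crossing time; the current contributes nothing perpendicular to the bank.
Time = 225 / 0.882 = 255.040 s.

255 s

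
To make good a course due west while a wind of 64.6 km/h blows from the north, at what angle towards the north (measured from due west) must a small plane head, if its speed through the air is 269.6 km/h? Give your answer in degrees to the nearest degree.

The wind pushes perpendicular to the desired track; the heading must have a component into the wind equal to 64.6 km/h: 269.6 sin θ = 64.6.
sin θ = 0.2396, so θ = 13.864°.

14°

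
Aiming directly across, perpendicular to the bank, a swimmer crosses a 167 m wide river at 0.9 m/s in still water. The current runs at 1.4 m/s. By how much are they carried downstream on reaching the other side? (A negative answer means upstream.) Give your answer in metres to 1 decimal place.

259.8 m

Perpendicular speed = 0.900 m/s; crossing time = 167 / 0.900 = 185.556 s.
Net downstream speed = 1.400 m/s.
Drift = 1.400 × 185.556 = 259.778 m (downstream).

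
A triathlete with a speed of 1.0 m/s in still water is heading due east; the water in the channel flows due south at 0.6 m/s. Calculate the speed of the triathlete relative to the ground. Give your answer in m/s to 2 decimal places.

1.17 m/s

Taking east as x and north as y: velocity relative to the water = (1.000, 0.000) m/s; the water relative to ground = (0.000, -0.600) m/s.
Velocity relative to ground = (1.000, 0.000) + (0.000, -0.600) = (1.000, -0.600) m/s.
Speed = |(1.000, -0.600)| = 1.166 m/s.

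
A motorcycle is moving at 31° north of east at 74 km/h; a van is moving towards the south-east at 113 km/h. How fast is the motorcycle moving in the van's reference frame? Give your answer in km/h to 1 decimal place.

Taking east as x and north as y: motorcycle velocity = (63.430, 38.113) km/h; van velocity = (79.903, -79.903) km/h.
Velocity of motorcycle relative to van = (63.430, 38.113) − (79.903, -79.903) = (-16.473, 118.016) km/h.
Magnitude = |(-16.473, 118.016)| = 119.160 km/h.

119.2 km/h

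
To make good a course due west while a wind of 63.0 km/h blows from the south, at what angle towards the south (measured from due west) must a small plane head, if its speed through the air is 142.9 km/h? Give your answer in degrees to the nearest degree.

26°

The wind pushes perpendicular to the desired track; the heading must have a component into the wind equal to 63.0 km/h: 142.9 sin θ = 63.0.
sin θ = 0.4409, so θ = 26.159°.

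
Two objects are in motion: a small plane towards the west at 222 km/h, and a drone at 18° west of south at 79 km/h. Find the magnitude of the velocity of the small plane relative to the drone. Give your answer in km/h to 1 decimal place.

211.4 km/h

Taking east as x and north as y: small plane velocity = (-222.000, 0.000) km/h; drone velocity = (-24.412, -75.133) km/h.
Velocity of small plane relative to drone = (-222.000, 0.000) − (-24.412, -75.133) = (-197.588, 75.133) km/h.
Magnitude = |(-197.588, 75.133)| = 211.390 km/h.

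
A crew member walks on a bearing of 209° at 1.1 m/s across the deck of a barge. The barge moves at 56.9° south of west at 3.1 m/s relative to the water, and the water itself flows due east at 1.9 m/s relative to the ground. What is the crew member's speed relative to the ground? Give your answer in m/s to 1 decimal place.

3.6 m/s

In east/north components (m/s): crew member relative to barge = (-0.533, -0.962); barge relative to water = (-1.693, -2.597); water relative to ground = (1.900, 0.000).
Sum = (-0.326, -3.559) m/s.
Speed = |(-0.326, -3.559)| = 3.574 m/s.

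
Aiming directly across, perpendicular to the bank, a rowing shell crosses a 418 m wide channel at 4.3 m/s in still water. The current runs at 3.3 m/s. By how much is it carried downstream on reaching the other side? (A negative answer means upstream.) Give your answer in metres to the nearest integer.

321 m

Perpendicular speed = 4.300 m/s; crossing time = 418 / 4.300 = 97.209 s.
Net downstream speed = 3.300 m/s.
Drift = 3.300 × 97.209 = 320.791 m (downstream).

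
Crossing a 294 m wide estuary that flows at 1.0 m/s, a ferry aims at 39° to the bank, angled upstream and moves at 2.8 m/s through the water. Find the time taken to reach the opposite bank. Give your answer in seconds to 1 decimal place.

166.8 s

The component of the ferry's velocity perpendicular to the bank is 2.8 × sin 39° = 1.762 m/s.
Only the cross-stream component determines the crossing time; the current contributes nothing perpendicular to the bank.
Time = 294 / 1.762 = 166.847 s.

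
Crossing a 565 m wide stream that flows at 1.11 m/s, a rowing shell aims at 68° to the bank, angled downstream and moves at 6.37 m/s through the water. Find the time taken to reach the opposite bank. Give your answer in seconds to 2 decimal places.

95.66 s

The component of the rowing shell's velocity perpendicular to the bank is 6.37 × sin 68° = 5.906 m/s.
Only the cross-stream component determines the crossing time; the current contributes nothing perpendicular to the bank.
Time = 565 / 5.906 = 95.663 s.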